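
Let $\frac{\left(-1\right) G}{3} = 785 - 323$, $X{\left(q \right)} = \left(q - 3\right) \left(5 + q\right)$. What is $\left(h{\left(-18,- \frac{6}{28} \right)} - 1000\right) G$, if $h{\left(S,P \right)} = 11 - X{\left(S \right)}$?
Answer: $1749132$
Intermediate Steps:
$X{\left(q \right)} = \left(-3 + q\right) \left(5 + q\right)$
$h{\left(S,P \right)} = 26 - S^{2} - 2 S$ ($h{\left(S,P \right)} = 11 - \left(-15 + S^{2} + 2 S\right) = 26 - S^{2} - 2 S$)
$G = -1386$ ($G = - 3 \left(785 - 323\right) = \left(-3\right) 462 = -1386$)
$\left(h{\left(-18,- \frac{6}{28} \right)} - 1000\right) G = \left(\left(26 - \left(-18\right)^{2} - -36\right) - 1000\right) \left(-1386\right) = \left(\left(26 - 324 + 36\right) - 1000\right) \left(-1386\right) = \left(-262 - 1000\right) \left(-1386\right) = \left(-1262\right) \left(-1386\right) = 1749132$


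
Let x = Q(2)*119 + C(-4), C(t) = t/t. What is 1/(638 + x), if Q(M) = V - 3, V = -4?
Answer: -1/194 ≈ -0.0051546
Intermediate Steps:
Q(M) = -7 (Q(M) = -4 - 3 = -7)
C(t) = 1
x = -832 (x = -7*119 + 1 = -833 + 1 = -832)
1/(638 + x) = 1/(638 - 832) = 1/(-194) = -1/194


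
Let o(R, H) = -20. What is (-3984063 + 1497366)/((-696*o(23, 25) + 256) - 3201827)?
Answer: 2486697/3187651 ≈ 0.78010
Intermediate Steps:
(-3984063 + 1497366)/((-696*o(23, 25) + 256) - 3201827) = (-3984063 + 1497366)/((-696*(-20) + 256) - 3201827) = -2486697/((13920 + 256) - 3201827) = -2486697/(14176 - 3201827) = -2486697/(-3187651) = -2486697*(-1/3187651) = 2486697/3187651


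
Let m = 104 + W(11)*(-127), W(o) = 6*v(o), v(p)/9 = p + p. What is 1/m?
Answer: -1/150772 ≈ -6.6325e-6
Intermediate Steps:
v(p) = 18*p (v(p) = 9*(p + p) = 9*(2*p) = 18*p)
W(o) = 108*o (W(o) = 6*(18*o) = 108*o)
m = -150772 (m = 104 + (108*11)*(-127) = 104 + 1188*(-127) = 104 - 150876 = -150772)
1/m = 1/(-150772) = -1/150772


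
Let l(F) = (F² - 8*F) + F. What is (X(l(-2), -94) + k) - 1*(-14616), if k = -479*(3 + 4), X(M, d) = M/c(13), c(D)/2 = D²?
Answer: 1903456/169 ≈ 11263.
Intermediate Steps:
c(D) = 2*D²
l(F) = F² - 7*F
X(M, d) = M/338 (X(M, d) = M/((2*13²)) = M/((2*169)) = M/338)
k = -3353 (k = -479*7 = -3353)
(X(l(-2), -94) + k) - 1*(-14616) = ((-2*(-7 - 2))/338 - 3353) - 1*(-14616) = ((-2*(-9))/338 - 3353) + 14616 = ((1/338)*18 - 3353) + 14616 = (9/169 - 3353) + 14616 = -566648/169 + 14616 = 1903456/169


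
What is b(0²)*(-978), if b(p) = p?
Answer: 0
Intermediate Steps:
b(0²)*(-978) = 0²*(-978) = 0*(-978) = 0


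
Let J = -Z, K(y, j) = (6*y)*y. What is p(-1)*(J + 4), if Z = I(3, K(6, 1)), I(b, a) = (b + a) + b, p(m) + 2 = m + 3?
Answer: 0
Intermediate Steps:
p(m) = 1 + m (p(m) = -2 + (m + 3) = -2 + (3 + m) = 1 + m)
K(y, j) = 6*y²
I(b, a) = a + 2*b (I(b, a) = (a + b) + b = a + 2*b)
Z = 222 (Z = 6*6² + 2*3 = 6*36 + 6 = 216 + 6 = 222)
J = -222 (J = -1*222 = -222)
p(-1)*(J + 4) = (1 - 1)*(-222 + 4) = 0*(-218) = 0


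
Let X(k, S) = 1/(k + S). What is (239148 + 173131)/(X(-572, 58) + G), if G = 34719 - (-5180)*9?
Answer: 211911406/41808245 ≈ 5.0686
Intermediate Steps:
X(k, S) = 1/(S + k)
G = 81339 (G = 34719 - 1*(-46620) = 34719 + 46620 = 81339)
(239148 + 173131)/(X(-572, 58) + G) = (239148 + 173131)/(1/(58 - 572) + 81339) = 412279/(1/(-514) + 81339) = 412279/(-1/514 + 81339) = 412279/(41808245/514) = 412279*(514/41808245) = 211911406/41808245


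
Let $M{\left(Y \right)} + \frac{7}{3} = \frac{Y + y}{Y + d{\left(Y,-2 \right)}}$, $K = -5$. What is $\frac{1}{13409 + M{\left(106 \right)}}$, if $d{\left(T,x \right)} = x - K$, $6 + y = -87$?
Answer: $\frac{327}{4384019} \approx 7.4589 \cdot 10^{-5}$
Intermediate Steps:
$y = -93$ ($y = -6 - 87 = -93$)
$d{\left(T,x \right)} = 5 + x$ ($d{\left(T,x \right)} = x - -5 = x + 5 = 5 + x$)
$M{\left(Y \right)} = - \frac{7}{3} + \frac{-93 + Y}{3 + Y}$ ($M{\left(Y \right)} = - \frac{7}{3} + \frac{Y - 93}{Y + \left(5 - 2\right)} = - \frac{7}{3} + \frac{-93 + Y}{Y + 3} = - \frac{7}{3} + \frac{-93 + Y}{3 + Y}$)
$\frac{1}{13409 + M{\left(106 \right)}} = \frac{1}{13409 + \frac{4 \left(-75 - 106\right)}{3 \left(3 + 106\right)}} = \frac{1}{13409 + \frac{4 \left(-75 - 106\right)}{3 \cdot 109}} = \frac{1}{13409 + \frac{4}{3} \cdot \frac{1}{109} \left(-181\right)} = \frac{1}{13409 - \frac{724}{327}} = \frac{1}{\frac{4384019}{327}} = \frac{327}{4384019}$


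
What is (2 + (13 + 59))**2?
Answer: 5476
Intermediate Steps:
(2 + (13 + 59))**2 = (2 + 72)**2 = 74**2 = 5476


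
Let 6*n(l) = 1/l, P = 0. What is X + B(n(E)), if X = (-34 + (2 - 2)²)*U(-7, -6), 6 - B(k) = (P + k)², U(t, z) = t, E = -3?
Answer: 79055/324 ≈ 244.00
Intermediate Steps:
n(l) = 1/(6*l)
B(k) = 6 - k² (B(k) = 6 - (0 + k)² = 6 - k²)
X = 238 (X = (-34 + (2 - 2)²)*(-7) = (-34 + 0²)*(-7) = (-34 + 0)*(-7) = -34*(-7) = 238)
X + B(n(E)) = 238 + (6 - ((⅙)/(-3))²) = 238 + (6 - ((⅙)*(-⅓))²) = 238 + (6 - (-1/18)²) = 238 + (6 - 1*1/324) = 238 + (6 - 1/324) = 238 + 1943/324 = 79055/324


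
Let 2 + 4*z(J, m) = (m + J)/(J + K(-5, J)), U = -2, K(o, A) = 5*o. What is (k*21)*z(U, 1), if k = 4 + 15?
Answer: -7049/36 ≈ -195.81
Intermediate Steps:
z(J, m) = -½ + (J + m)/(4*(-25 + J)) (z(J, m) = -½ + ((m + J)/(J + 5*(-5)))/4 = -½ + ((J + m)/(J - 25))/4 = -½ + ((J + m)/(-25 + J))/4 = -½ + (J + m)/(4*(-25 + J)))
k = 19
(k*21)*z(U, 1) = (19*21)*((50 + 1 - 1*(-2))/(4*(-25 - 2))) = 399*((¼)*(50 + 1 + 2)/(-27)) = 399*((¼)*(-1/27)*53) = 399*(-53/108) = -7049/36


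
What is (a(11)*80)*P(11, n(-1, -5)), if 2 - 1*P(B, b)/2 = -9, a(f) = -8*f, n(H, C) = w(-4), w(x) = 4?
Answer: -154880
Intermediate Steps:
n(H, C) = 4
P(B, b) = 22 (P(B, b) = 4 - 2*(-9) = 4 + 18 = 22)
(a(11)*80)*P(11, n(-1, -5)) = (-8*11*80)*22 = -88*80*22 = -7040*22 = -154880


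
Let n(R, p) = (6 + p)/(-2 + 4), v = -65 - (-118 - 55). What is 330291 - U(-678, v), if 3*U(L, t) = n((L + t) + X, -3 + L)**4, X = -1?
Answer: -69192762219/16 ≈ -4.3245e+9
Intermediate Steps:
v = 108 (v = -65 - 1*(-173) = -65 + 173 = 108)
n(R, p) = 3 + p/2 (n(R, p) = (6 + p)/2 = (6 + p)*(1/2) = 3 + p/2)
U(L, t) = (3/2 + L/2)**4/3 (U(L, t) = (3 + (-3 + L)/2)**4/3 = (3 + (-3/2 + L/2))**4/3 = (3/2 + L/2)**4/3)
330291 - U(-678, v) = 330291 - (3 - 678)**4/48 = 330291 - (-675)**4/48 = 330291 - 207594140625/48 = 330291 - 1*69198046875/16 = 330291 - 69198046875/16 = -69192762219/16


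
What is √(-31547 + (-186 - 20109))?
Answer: 161*I*√2 ≈ 227.69*I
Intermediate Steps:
√(-31547 + (-186 - 20109)) = √(-31547 - 20295) = √(-51842) = 161*I*√2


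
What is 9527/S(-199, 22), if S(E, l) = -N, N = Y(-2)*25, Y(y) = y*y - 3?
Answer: -9527/25 ≈ -381.08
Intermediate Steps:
Y(y) = -3 + y² (Y(y) = y² - 3 = -3 + y²)
N = 25 (N = (-3 + (-2)²)*25 = (-3 + 4)*25 = 1*25 = 25)
S(E, l) = -25 (S(E, l) = -1*25 = -25)
9527/S(-199, 22) = 9527/(-25) = 9527*(-1/25) = -9527/25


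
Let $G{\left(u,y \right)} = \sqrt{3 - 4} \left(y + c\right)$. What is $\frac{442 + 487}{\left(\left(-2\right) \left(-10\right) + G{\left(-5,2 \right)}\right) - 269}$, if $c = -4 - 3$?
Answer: $- \frac{231321}{62026} + \frac{4645 i}{62026} \approx -3.7294 + 0.074888 i$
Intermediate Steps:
$c = -7$ ($c = -4 - 3 = -7$)
$G{\left(u,y \right)} = i \left(-7 + y\right)$ ($G{\left(u,y \right)} = \sqrt{3 - 4} \left(y - 7\right) = \sqrt{-1} \left(-7 + y\right) = i \left(-7 + y\right)$)
$\frac{442 + 487}{\left(\left(-2\right) \left(-10\right) + G{\left(-5,2 \right)}\right) - 269} = \frac{442 + 487}{\left(\left(-2\right) \left(-10\right) + i \left(-7 + 2\right)\right) - 269} = \frac{929}{\left(20 + i \left(-5\right)\right) - 269} = \frac{929}{\left(20 - 5 i\right) - 269} = \frac{929}{-249 - 5 i} = 929 \frac{-249 + 5 i}{62026} = \frac{929 \left(-249 + 5 i\right)}{62026}$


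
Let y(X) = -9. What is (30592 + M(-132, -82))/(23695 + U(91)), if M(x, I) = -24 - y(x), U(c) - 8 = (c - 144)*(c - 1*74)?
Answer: 30577/22802 ≈ 1.3410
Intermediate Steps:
U(c) = 8 + (-144 + c)*(-74 + c) (U(c) = 8 + (c - 144)*(c - 1*74) = 8 + (-144 + c)*(c - 74) = 8 + (-144 + c)*(-74 + c))
M(x, I) = -15 (M(x, I) = -24 - 1*(-9) = -24 + 9 = -15)
(30592 + M(-132, -82))/(23695 + U(91)) = (30592 - 15)/(23695 + (10664 + 91² - 218*91)) = 30577/(23695 + (10664 + 8281 - 19838)) = 30577/(23695 - 893) = 30577/22802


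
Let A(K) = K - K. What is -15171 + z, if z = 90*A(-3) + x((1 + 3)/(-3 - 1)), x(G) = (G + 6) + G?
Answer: -15167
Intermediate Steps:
A(K) = 0
x(G) = 6 + 2*G (x(G) = (6 + G) + G = 6 + 2*G)
z = 4 (z = 90*0 + (6 + 2*((1 + 3)/(-3 - 1))) = 0 + (6 + 2*(4/(-4))) = 0 + (6 + 2*(4*(-¼))) = 0 + (6 + 2*(-1)) = 0 + (6 - 2) = 0 + 4 = 4)
-15171 + z = -15171 + 4 = -15167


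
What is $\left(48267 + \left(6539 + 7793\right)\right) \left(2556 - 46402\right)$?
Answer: $-2744715754$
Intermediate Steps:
$\left(48267 + \left(6539 + 7793\right)\right) \left(2556 - 46402\right) = \left(48267 + 14332\right) \left(-43846\right) = 62599 \left(-43846\right) = -2744715754$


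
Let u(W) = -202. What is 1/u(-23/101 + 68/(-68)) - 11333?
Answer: -2289267/202 ≈ -11333.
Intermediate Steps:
1/u(-23/101 + 68/(-68)) - 11333 = 1/(-202) - 11333 = -1/202 - 11333 = -2289267/202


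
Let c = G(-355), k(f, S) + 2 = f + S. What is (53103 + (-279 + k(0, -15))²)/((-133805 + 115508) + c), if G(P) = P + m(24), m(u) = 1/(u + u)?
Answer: -6754512/895295 ≈ -7.5445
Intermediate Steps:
m(u) = 1/(2*u)
G(P) = 1/48 + P (G(P) = P + (½)/24 = P + (½)*(1/24) = P + 1/48 = 1/48 + P)
k(f, S) = -2 + S + f (k(f, S) = -2 + (f + S) = -2 + (S + f) = -2 + S + f)
c = -17039/48 (c = 1/48 - 355 = -17039/48 ≈ -354.98)
(53103 + (-279 + k(0, -15))²)/((-133805 + 115508) + c) = (53103 + (-279 + (-2 - 15 + 0))²)/((-133805 + 115508) - 17039/48) = (53103 + (-279 - 17)²)/(-18297 - 17039/48) = (53103 + (-296)²)/(-895295/48) = (53103 + 87616)*(-48/895295) = 140719*(-48/895295) = -6754512/895295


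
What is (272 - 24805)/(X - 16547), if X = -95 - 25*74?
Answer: 24533/18492 ≈ 1.3267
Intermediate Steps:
X = -1945 (X = -95 - 1850 = -1945)
(272 - 24805)/(X - 16547) = (272 - 24805)/(-1945 - 16547) = -24533/(-18492) = -24533*(-1/18492) = 24533/18492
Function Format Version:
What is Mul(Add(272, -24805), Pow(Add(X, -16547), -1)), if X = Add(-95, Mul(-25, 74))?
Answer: Rational(24533, 18492) ≈ 1.3267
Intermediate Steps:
X = -1945 (X = Add(-95, -1850) = -1945)
Mul(Add(272, -24805), Pow(Add(X, -16547), -1)) = Mul(Add(272, -24805), Pow(Add(-1945, -16547), -1)) = Mul(-24533, Pow(-18492, -1)) = Mul(-24533, Rational(-1, 18492)) = Rational(24533, 18492)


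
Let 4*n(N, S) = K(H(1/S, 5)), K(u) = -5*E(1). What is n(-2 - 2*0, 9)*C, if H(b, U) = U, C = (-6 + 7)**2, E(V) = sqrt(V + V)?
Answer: -5*sqrt(2)/4 ≈ -1.7678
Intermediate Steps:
E(V) = sqrt(2)*sqrt(V) (E(V) = sqrt(2*V) = sqrt(2)*sqrt(V))
C = 1 (C = 1**2 = 1)
K(u) = -5*sqrt(2) (K(u) = -5*sqrt(2)*sqrt(1) = -5*sqrt(2))
n(N, S) = -5*sqrt(2)/4 (n(N, S) = (-5*sqrt(2))/4 = -5*sqrt(2)/4)
n(-2 - 2*0, 9)*C = -5*sqrt(2)/4*1 = -5*sqrt(2)/4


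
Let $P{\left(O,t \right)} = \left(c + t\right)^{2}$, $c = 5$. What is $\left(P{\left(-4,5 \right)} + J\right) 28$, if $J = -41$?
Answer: $1652$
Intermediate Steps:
$P{\left(O,t \right)} = \left(5 + t\right)^{2}$
$\left(P{\left(-4,5 \right)} + J\right) 28 = \left(\left(5 + 5\right)^{2} - 41\right) 28 = \left(10^{2} - 41\right) 28 = \left(100 - 41\right) 28 = 59 \cdot 28 = 1652$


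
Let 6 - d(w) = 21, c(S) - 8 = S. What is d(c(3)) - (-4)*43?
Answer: 157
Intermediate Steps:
c(S) = 8 + S
d(w) = -15 (d(w) = 6 - 1*21 = 6 - 21 = -15)
d(c(3)) - (-4)*43 = -15 - (-4)*43 = -15 - 1*(-172) = -15 + 172 = 157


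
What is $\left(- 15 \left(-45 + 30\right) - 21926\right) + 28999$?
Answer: $7298$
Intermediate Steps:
$\left(- 15 \left(-45 + 30\right) - 21926\right) + 28999 = \left(\left(-15\right) \left(-15\right) - 21926\right) + 28999 = \left(225 - 21926\right) + 28999 = -21701 + 28999 = 7298$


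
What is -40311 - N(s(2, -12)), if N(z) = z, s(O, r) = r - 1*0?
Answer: -40299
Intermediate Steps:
s(O, r) = r (s(O, r) = r + 0 = r)
-40311 - N(s(2, -12)) = -40311 - 1*(-12) = -40311 + 12 = -40299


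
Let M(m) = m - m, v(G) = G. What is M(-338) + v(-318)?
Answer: -318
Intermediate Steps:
M(m) = 0
M(-338) + v(-318) = 0 - 318 = -318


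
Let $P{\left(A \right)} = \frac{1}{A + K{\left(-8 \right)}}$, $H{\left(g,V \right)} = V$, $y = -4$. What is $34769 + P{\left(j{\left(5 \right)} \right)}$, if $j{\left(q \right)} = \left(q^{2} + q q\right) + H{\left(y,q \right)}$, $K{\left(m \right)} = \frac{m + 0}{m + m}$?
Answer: $\frac{3859361}{111} \approx 34769.0$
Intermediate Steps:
$K{\left(m \right)} = \frac{1}{2}$ ($K{\left(m \right)} = \frac{m}{2 m} = m \frac{1}{2 m} = \frac{1}{2}$)
$j{\left(q \right)} = q + 2 q^{2}$ ($j{\left(q \right)} = \left(q^{2} + q q\right) + q = \left(q^{2} + q^{2}\right) + q = 2 q^{2} + q = q + 2 q^{2}$)
$P{\left(A \right)} = \frac{1}{\frac{1}{2} + A}$ ($P{\left(A \right)} = \frac{1}{A + \frac{1}{2}} = \frac{1}{\frac{1}{2} + A}$)
$34769 + P{\left(j{\left(5 \right)} \right)} = 34769 + \frac{2}{1 + 2 \cdot 5 \left(1 + 2 \cdot 5\right)} = 34769 + \frac{2}{1 + 2 \cdot 5 \left(1 + 10\right)} = 34769 + \frac{2}{1 + 2 \cdot 5 \cdot 11} = 34769 + \frac{2}{1 + 2 \cdot 55} = 34769 + \frac{2}{1 + 110} = 34769 + \frac{2}{111} = \frac{3859361}{111}$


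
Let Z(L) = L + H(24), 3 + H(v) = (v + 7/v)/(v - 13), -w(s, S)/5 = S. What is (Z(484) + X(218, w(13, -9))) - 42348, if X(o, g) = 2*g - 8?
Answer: -1002787/24 ≈ -41783.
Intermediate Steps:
w(s, S) = -5*S
X(o, g) = -8 + 2*g
H(v) = -3 + (v + 7/v)/(-13 + v) (H(v) = -3 + (v + 7/v)/(v - 13) = -3 + (v + 7/v)/(-13 + v))
Z(L) = -19/24 + L (Z(L) = L + (7 - 2*24² + 39*24)/(24*(-13 + 24)) = L + (1/24)*(7 - 2*576 + 936)/11 = L + (1/24)*(1/11)*(7 - 1152 + 936) = L + (1/24)*(1/11)*(-209) = L - 19/24 = -19/24 + L)
(Z(484) + X(218, w(13, -9))) - 42348 = ((-19/24 + 484) + (-8 + 2*(-5*(-9)))) - 42348 = (11597/24 + (-8 + 2*45)) - 42348 = (11597/24 + (-8 + 90)) - 42348 = (11597/24 + 82) - 42348 = 13565/24 - 42348 = -1002787/24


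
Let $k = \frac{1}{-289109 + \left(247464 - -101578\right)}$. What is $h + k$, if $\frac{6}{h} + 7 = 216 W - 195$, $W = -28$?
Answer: $- \frac{176674}{187290625} \approx -0.00094331$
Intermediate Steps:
$k = \frac{1}{59933}$ ($k = \frac{1}{-289109 + \left(247464 + 101578\right)} = \frac{1}{-289109 + 349042} = \frac{1}{59933} \approx 1.6685 \cdot 10^{-5}$)
$h = - \frac{3}{3125}$ ($h = \frac{6}{-7 + \left(216 \left(-28\right) - 195\right)} = \frac{6}{-7 - 6243} = \frac{6}{-6250} = 6 \left(- \frac{1}{6250}\right) = - \frac{3}{3125} \approx -0.00096$)
$h + k = - \frac{3}{3125} + \frac{1}{59933} = - \frac{176674}{187290625}$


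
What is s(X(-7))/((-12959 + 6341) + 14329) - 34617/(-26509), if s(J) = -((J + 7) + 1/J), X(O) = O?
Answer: 266935474/204410899 ≈ 1.3059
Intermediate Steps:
s(J) = -7 - J - 1/J (s(J) = -((7 + J) + 1/J) = -(7 + J + 1/J) = -7 - J - 1/J)
s(X(-7))/((-12959 + 6341) + 14329) - 34617/(-26509) = (-7 - 1*(-7) - 1/(-7))/((-12959 + 6341) + 14329) - 34617/(-26509) = (-7 + 7 - 1*(-1/7))/(-6618 + 14329) - 34617*(-1/26509) = (-7 + 7 + 1/7)/7711 + 34617/26509 = (1/7)*(1/7711) + 34617/26509 = 1/53977 + 34617/26509 = 266935474/204410899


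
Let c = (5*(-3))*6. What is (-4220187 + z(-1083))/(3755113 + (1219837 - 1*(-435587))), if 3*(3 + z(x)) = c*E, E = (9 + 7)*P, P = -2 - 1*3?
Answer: -4217790/5410537 ≈ -0.77955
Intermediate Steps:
P = -5 (P = -2 - 3 = -5)
c = -90 (c = -15*6 = -90)
E = -80 (E = (9 + 7)*(-5) = 16*(-5) = -80)
z(x) = 2397 (z(x) = -3 + (-90*(-80))/3 = -3 + (⅓)*7200 = -3 + 2400 = 2397)
(-4220187 + z(-1083))/(3755113 + (1219837 - 1*(-435587))) = (-4220187 + 2397)/(3755113 + (1219837 - 1*(-435587))) = -4217790/(3755113 + (1219837 + 435587)) = -4217790/(3755113 + 1655424) = -4217790/5410537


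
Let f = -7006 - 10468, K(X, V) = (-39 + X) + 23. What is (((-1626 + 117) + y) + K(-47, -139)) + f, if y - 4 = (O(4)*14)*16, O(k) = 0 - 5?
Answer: -20162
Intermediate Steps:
O(k) = -5
K(X, V) = -16 + X
y = -1116 (y = 4 - 5*14*16 = 4 - 70*16 = 4 - 1120 = -1116)
f = -17474
(((-1626 + 117) + y) + K(-47, -139)) + f = (((-1626 + 117) - 1116) + (-16 - 47)) - 17474 = ((-1509 - 1116) - 63) - 17474 = (-2625 - 63) - 17474 = -2688 - 17474 = -20162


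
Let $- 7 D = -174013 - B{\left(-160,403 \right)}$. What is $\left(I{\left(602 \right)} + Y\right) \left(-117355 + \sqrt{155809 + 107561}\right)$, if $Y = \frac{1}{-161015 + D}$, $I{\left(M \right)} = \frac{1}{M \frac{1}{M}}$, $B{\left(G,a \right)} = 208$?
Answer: $- \frac{111824880335}{952884} + \frac{952877 \sqrt{263370}}{952884} \approx -1.1684 \cdot 10^{5}$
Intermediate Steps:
$D = \frac{174221}{7}$ ($D = - \frac{-174013 - 208}{7} = \left(- \frac{1}{7}\right) \left(-174221\right) = \frac{174221}{7} \approx 24889.0$)
$I{\left(M \right)} = 1$ ($I{\left(M \right)} = 1^{-1} = 1$)
$Y = - \frac{7}{952884}$ ($Y = \frac{1}{-161015 + \frac{174221}{7}} = \frac{1}{- \frac{952884}{7}} = - \frac{7}{952884} \approx -7.3461 \cdot 10^{-6}$)
$\left(I{\left(602 \right)} + Y\right) \left(-117355 + \sqrt{155809 + 107561}\right) = \left(1 - \frac{7}{952884}\right) \left(-117355 + \sqrt{155809 + 107561}\right) = \frac{952877 \left(-117355 + \sqrt{263370}\right)}{952884} = - \frac{111824880335}{952884} + \frac{952877 \sqrt{263370}}{952884}$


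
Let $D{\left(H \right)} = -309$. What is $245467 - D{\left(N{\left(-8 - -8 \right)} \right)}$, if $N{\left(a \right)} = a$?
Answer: $245776$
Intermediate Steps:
$245467 - D{\left(N{\left(-8 - -8 \right)} \right)} = 245467 - -309 = 245467 + 309 = 245776$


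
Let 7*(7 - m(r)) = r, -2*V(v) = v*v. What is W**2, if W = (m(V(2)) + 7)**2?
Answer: 100000000/2401 ≈ 41649.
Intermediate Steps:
V(v) = -v**2/2 (V(v) = -v*v/2 = -v**2/2)
m(r) = 7 - r/7
W = 10000/49 (W = ((7 - (-1)*2**2/14) + 7)**2 = ((7 - (-1)*4/14) + 7)**2 = ((7 - 1/7*(-2)) + 7)**2 = ((7 + 2/7) + 7)**2 = (51/7 + 7)**2 = (100/7)**2 = 10000/49 ≈ 204.08)
W**2 = (10000/49)**2 = 100000000/2401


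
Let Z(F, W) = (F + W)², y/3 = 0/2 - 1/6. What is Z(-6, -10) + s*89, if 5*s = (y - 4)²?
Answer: 12329/20 ≈ 616.45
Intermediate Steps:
y = -½ (y = 3*(0/2 - 1/6) = 3*(0*(½) - 1*⅙) = 3*(0 - ⅙) = 3*(-⅙) = -½ ≈ -0.50000)
s = 81/20 (s = (-½ - 4)²/5 = (-9/2)²/5 = (⅕)*(81/4) = 81/20 ≈ 4.0500)
Z(-6, -10) + s*89 = (-6 - 10)² + (81/20)*89 = (-16)² + 7209/20 = 256 + 7209/20 = 12329/20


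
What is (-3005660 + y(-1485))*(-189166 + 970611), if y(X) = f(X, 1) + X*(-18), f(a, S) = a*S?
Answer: -2329030399675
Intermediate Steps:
f(a, S) = S*a
y(X) = -17*X (y(X) = 1*X + X*(-18) = X - 18*X = -17*X)
(-3005660 + y(-1485))*(-189166 + 970611) = (-3005660 - 17*(-1485))*(-189166 + 970611) = (-3005660 + 25245)*781445 = -2980415*781445 = -2329030399675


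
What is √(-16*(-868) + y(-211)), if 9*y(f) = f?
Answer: √124781/3 ≈ 117.75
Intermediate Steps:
y(f) = f/9
√(-16*(-868) + y(-211)) = √(-16*(-868) + (⅑)*(-211)) = √(13888 - 211/9) = √(124781/9) = √124781/3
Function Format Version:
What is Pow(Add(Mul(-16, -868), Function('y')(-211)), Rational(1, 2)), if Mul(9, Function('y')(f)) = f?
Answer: Mul(Rational(1, 3), Pow(124781, Rational(1, 2))) ≈ 117.75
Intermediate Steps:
Function('y')(f) = Mul(Rational(1, 9), f)
Pow(Add(Mul(-16, -868), Function('y')(-211)), Rational(1, 2)) = Pow(Add(Mul(-16, -868), Mul(Rational(1, 9), -211)), Rational(1, 2)) = Pow(Add(13888, Rational(-211, 9)), Rational(1, 2)) = Pow(Rational(124781, 9), Rational(1, 2)) = Mul(Rational(1, 3), Pow(124781, Rational(1, 2)))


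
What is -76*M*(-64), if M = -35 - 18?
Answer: -257792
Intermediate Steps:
M = -53
-76*M*(-64) = -76*(-53)*(-64) = 4028*(-64) = -257792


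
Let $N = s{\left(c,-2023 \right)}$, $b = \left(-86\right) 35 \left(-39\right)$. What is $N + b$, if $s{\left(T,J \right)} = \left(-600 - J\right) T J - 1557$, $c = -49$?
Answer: $141173554$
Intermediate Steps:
$b = 117390$ ($b = \left(-3010\right) \left(-39\right) = 117390$)
$s{\left(T,J \right)} = -1557 + J T \left(-600 - J\right)$ ($s{\left(T,J \right)} = T \left(-600 - J\right) J - 1557 = J T \left(-600 - J\right) - 1557 = -1557 + J T \left(-600 - J\right)$)
$N = 141056164$ ($N = -1557 - - 49 \left(-2023\right)^{2} - \left(-1213800\right) \left(-49\right) = -1557 - \left(-49\right) 4092529 - 59476200 = -1557 + 200533921 - 59476200 = 141056164$)
$N + b = 141056164 + 117390 = 141173554$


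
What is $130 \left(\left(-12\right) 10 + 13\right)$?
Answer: $-13910$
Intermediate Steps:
$130 \left(\left(-12\right) 10 + 13\right) = 130 \left(-120 + 13\right) = 130 \left(-107\right) = -13910$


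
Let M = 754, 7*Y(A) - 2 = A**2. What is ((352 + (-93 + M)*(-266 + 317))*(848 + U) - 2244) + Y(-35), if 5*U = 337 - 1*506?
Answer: 970620906/35 ≈ 2.7732e+7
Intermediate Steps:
U = -169/5 (U = (337 - 1*506)/5 = (337 - 506)/5 = (1/5)*(-169) = -169/5 ≈ -33.800)
Y(A) = 2/7 + A**2/7
((352 + (-93 + M)*(-266 + 317))*(848 + U) - 2244) + Y(-35) = ((352 + (-93 + 754)*(-266 + 317))*(848 - 169/5) - 2244) + (2/7 + (1/7)*(-35)**2) = ((352 + 661*51)*(4071/5) - 2244) + (2/7 + (1/7)*1225) = ((352 + 33711)*(4071/5) - 2244) + (2/7 + 175) = (34063*(4071/5) - 2244) + 1227/7 = (138670473/5 - 2244) + 1227/7 = 138659253/5 + 1227/7 = 970620906/35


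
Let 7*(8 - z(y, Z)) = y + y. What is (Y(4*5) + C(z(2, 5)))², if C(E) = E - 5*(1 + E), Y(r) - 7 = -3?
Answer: 46225/49 ≈ 943.37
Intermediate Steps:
Y(r) = 4 (Y(r) = 7 - 3 = 4)
z(y, Z) = 8 - 2*y/7 (z(y, Z) = 8 - (y + y)/7 = 8 - 2*y/7)
C(E) = -5 - 4*E (C(E) = E - (5 + 5*E) = E + (-5 - 5*E) = -5 - 4*E)
(Y(4*5) + C(z(2, 5)))² = (4 + (-5 - 4*(8 - 2/7*2)))² = (4 + (-5 - 4*(8 - 4/7)))² = (4 + (-5 - 4*52/7))² = (4 + (-5 - 208/7))² = (4 - 243/7)² = (-215/7)² = 46225/49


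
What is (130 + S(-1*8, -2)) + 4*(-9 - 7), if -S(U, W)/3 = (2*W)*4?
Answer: 114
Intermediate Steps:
S(U, W) = -24*W (S(U, W) = -3*2*W*4 = -24*W)
(130 + S(-1*8, -2)) + 4*(-9 - 7) = (130 - 24*(-2)) + 4*(-9 - 7) = (130 + 48) + 4*(-16) = 178 - 64 = 114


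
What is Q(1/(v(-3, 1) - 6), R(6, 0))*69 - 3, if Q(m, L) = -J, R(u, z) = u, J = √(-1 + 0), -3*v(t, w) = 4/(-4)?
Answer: -3 - 69*I ≈ -3.0 - 69.0*I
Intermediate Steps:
v(t, w) = ⅓ (v(t, w) = -4/(3*(-4)) = -4*(-1)/(3*4) = -⅓*(-1) = ⅓)
J = I (J = √(-1) = I ≈ 1.0*I)
Q(m, L) = -I
Q(1/(v(-3, 1) - 6), R(6, 0))*69 - 3 = -I*69 - 3 = -69*I - 3 = -3 - 69*I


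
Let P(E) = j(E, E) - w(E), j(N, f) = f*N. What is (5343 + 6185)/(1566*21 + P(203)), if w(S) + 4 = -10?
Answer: 11528/74109 ≈ 0.15555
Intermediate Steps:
j(N, f) = N*f
w(S) = -14 (w(S) = -4 - 10 = -14)
P(E) = 14 + E**2 (P(E) = E*E - 1*(-14) = E**2 + 14 = 14 + E**2)
(5343 + 6185)/(1566*21 + P(203)) = (5343 + 6185)/(1566*21 + (14 + 203**2)) = 11528/(32886 + (14 + 41209)) = 11528/(32886 + 41223) = 11528/74109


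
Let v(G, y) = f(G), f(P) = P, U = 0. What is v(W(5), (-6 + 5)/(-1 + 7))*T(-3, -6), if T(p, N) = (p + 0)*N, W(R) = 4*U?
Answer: 0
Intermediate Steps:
W(R) = 0 (W(R) = 4*0 = 0)
v(G, y) = G
T(p, N) = N*p (T(p, N) = p*N = N*p)
v(W(5), (-6 + 5)/(-1 + 7))*T(-3, -6) = 0*(-6*(-3)) = 0*18 = 0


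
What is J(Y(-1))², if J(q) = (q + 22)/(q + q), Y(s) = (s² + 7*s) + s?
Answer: 225/196 ≈ 1.1480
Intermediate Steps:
Y(s) = s² + 8*s
J(q) = (22 + q)/(2*q) (J(q) = (22 + q)/((2*q)) = (22 + q)*(1/(2*q)) = (22 + q)/(2*q))
J(Y(-1))² = ((22 - (8 - 1))/(2*((-(8 - 1)))))² = ((22 - 1*7)/(2*((-1*7))))² = ((½)*(22 - 7)/(-7))² = ((½)*(-⅐)*15)² = (-15/14)² = 225/196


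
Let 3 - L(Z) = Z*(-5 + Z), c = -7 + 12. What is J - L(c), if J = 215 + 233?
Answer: 445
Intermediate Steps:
c = 5
L(Z) = 3 - Z*(-5 + Z)
J = 448
J - L(c) = 448 - (3 - 1*5**2 + 5*5) = 448 - (3 - 1*25 + 25) = 448 - (3 - 25 + 25) = 448 - 1*3 = 448 - 3 = 445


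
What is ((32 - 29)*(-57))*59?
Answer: -10089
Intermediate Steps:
((32 - 29)*(-57))*59 = (3*(-57))*59 = -171*59 = -10089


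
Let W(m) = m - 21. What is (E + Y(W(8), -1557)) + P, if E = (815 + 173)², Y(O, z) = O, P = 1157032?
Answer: 2133163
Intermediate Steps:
W(m) = -21 + m
E = 976144 (E = 988² = 976144)
(E + Y(W(8), -1557)) + P = (976144 + (-21 + 8)) + 1157032 = (976144 - 13) + 1157032 = 976131 + 1157032 = 2133163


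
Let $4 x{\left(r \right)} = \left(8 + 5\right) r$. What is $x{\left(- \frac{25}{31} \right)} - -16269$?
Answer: $\frac{2017031}{124} \approx 16266.0$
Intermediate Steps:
$x{\left(r \right)} = \frac{13 r}{4}$ ($x{\left(r \right)} = \frac{\left(8 + 5\right) r}{4} = \frac{13 r}{4}$)
$x{\left(- \frac{25}{31} \right)} - -16269 = \frac{13 \left(- \frac{25}{31}\right)}{4} - -16269 = \frac{13 \left(\left(-25\right) \frac{1}{31}\right)}{4} + 16269 = \frac{13}{4} \left(- \frac{25}{31}\right) + 16269 = - \frac{325}{124} + 16269 = \frac{2017031}{124}$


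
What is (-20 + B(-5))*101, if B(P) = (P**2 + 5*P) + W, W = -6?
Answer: -2626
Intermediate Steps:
B(P) = -6 + P**2 + 5*P (B(P) = (P**2 + 5*P) - 6 = -6 + P**2 + 5*P)
(-20 + B(-5))*101 = (-20 + (-6 + (-5)**2 + 5*(-5)))*101 = (-20 + (-6 + 25 - 25))*101 = (-20 - 6)*101 = -26*101 = -2626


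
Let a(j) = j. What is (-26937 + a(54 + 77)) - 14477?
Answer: -41283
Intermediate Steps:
(-26937 + a(54 + 77)) - 14477 = (-26937 + (54 + 77)) - 14477 = (-26937 + 131) - 14477 = -26806 - 14477 = -41283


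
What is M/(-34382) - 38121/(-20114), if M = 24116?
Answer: 412803499/345779774 ≈ 1.1938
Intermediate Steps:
M/(-34382) - 38121/(-20114) = 24116/(-34382) - 38121/(-20114) = 24116*(-1/34382) - 38121*(-1/20114) = -12058/17191 + 38121/20114 = 412803499/345779774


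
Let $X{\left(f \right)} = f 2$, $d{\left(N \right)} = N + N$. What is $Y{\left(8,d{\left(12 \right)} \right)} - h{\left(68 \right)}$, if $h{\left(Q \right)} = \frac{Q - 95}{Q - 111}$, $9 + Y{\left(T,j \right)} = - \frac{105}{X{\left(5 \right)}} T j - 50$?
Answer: $- \frac{89252}{43} \approx -2075.6$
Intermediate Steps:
$d{\left(N \right)} = 2 N$
$X{\left(f \right)} = 2 f$
$Y{\left(T,j \right)} = -59 - \frac{21 T j}{2}$ ($Y{\left(T,j \right)} = -9 + \left(- \frac{105}{2 \cdot 5} T j - 50\right) = -9 + \left(- \frac{105}{10} T j - 50\right) = -9 + \left(\left(-105\right) \frac{1}{10} T j - 50\right) = -9 + \left(- \frac{21 T}{2} j - 50\right) = -9 - \left(50 + \frac{21 T j}{2}\right) = -59 - \frac{21 T j}{2}$)
$h{\left(Q \right)} = \frac{-95 + Q}{-111 + Q}$
$Y{\left(8,d{\left(12 \right)} \right)} - h{\left(68 \right)} = \left(-59 - 84 \cdot 2 \cdot 12\right) - \frac{-95 + 68}{-111 + 68} = \left(-59 - 84 \cdot 24\right) - \frac{1}{-43} \left(-27\right) = \left(-59 - 2016\right) - \left(- \frac{1}{43}\right) \left(-27\right) = -2075 - \frac{27}{43} = - \frac{89252}{43}$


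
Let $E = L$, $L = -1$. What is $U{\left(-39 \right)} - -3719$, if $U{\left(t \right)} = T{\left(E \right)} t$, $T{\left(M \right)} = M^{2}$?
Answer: $3680$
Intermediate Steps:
$E = -1$
$U{\left(t \right)} = t$ ($U{\left(t \right)} = \left(-1\right)^{2} t = 1 t = t$)
$U{\left(-39 \right)} - -3719 = -39 - -3719 = -39 + 3719 = 3680$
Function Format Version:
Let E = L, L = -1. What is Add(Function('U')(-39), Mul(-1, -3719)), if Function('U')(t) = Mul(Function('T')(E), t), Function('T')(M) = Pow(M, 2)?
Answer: 3680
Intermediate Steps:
E = -1
Function('U')(t) = t (Function('U')(t) = Mul(Pow(-1, 2), t) = Mul(1, t) = t)
Add(Function('U')(-39), Mul(-1, -3719)) = Add(-39, Mul(-1, -3719)) = Add(-39, 3719) = 3680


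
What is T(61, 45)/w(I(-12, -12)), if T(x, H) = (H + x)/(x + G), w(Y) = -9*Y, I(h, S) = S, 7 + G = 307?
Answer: 53/19494 ≈ 0.0027188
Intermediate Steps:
G = 300 (G = -7 + 307 = 300)
T(x, H) = (H + x)/(300 + x) (T(x, H) = (H + x)/(x + 300) = (H + x)/(300 + x))
T(61, 45)/w(I(-12, -12)) = ((45 + 61)/(300 + 61))/((-9*(-12))) = (106/361)/108 = ((1/361)*106)*(1/108) = (106/361)*(1/108) = 53/19494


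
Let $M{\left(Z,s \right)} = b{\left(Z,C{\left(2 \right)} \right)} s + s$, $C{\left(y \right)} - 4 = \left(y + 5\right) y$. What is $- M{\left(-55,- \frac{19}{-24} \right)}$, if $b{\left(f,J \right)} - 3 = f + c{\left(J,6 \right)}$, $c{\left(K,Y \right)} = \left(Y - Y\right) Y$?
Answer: $\frac{323}{8} \approx 40.375$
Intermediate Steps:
$c{\left(K,Y \right)} = 0$ ($c{\left(K,Y \right)} = 0 Y = 0$)
$C{\left(y \right)} = 4 + y \left(5 + y\right)$ ($C{\left(y \right)} = 4 + \left(y + 5\right) y = 4 + \left(5 + y\right) y = 4 + y \left(5 + y\right)$)
$b{\left(f,J \right)} = 3 + f$ ($b{\left(f,J \right)} = 3 + \left(f + 0\right) = 3 + f$)
$M{\left(Z,s \right)} = s + s \left(3 + Z\right)$ ($M{\left(Z,s \right)} = \left(3 + Z\right) s + s = s \left(3 + Z\right) + s = s + s \left(3 + Z\right)$)
$- M{\left(-55,- \frac{19}{-24} \right)} = - - \frac{19}{-24} \left(4 - 55\right) = - \left(-19\right) \left(- \frac{1}{24}\right) \left(-51\right) = - \frac{19 \left(-51\right)}{24} = \left(-1\right) \left(- \frac{323}{8}\right) = \frac{323}{8}$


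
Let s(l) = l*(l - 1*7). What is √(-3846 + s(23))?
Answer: I*√3478 ≈ 58.975*I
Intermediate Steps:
s(l) = l*(-7 + l) (s(l) = l*(l - 7) = l*(-7 + l))
√(-3846 + s(23)) = √(-3846 + 23*(-7 + 23)) = √(-3846 + 23*16) = √(-3846 + 368) = √(-3478) = I*√3478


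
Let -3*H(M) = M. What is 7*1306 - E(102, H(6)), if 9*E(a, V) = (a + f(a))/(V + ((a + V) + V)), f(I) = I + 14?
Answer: 3949235/432 ≈ 9141.8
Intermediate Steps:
H(M) = -M/3
f(I) = 14 + I
E(a, V) = (14 + 2*a)/(9*(a + 3*V)) (E(a, V) = ((a + (14 + a))/(V + ((a + V) + V)))/9 = ((14 + 2*a)/(V + ((V + a) + V)))/9 = ((14 + 2*a)/(V + (a + 2*V)))/9 = ((14 + 2*a)/(a + 3*V))/9 = (14 + 2*a)/(9*(a + 3*V)))
7*1306 - E(102, H(6)) = 7*1306 - 2*(7 + 102)/(9*(102 + 3*(-1/3*6))) = 9142 - 2*109/(9*(102 + 3*(-2))) = 9142 - 2*109/(9*(102 - 6)) = 9142 - 2*109/(9*96) = 9142 - 1*109/432 = 9142 - 109/432 = 3949235/432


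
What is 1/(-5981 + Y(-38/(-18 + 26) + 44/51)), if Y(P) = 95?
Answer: -1/5886 ≈ -0.00016989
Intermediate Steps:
1/(-5981 + Y(-38/(-18 + 26) + 44/51)) = 1/(-5981 + 95) = 1/(-5886) = -1/5886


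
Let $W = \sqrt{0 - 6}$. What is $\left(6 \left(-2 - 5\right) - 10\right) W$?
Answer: $- 52 i \sqrt{6} \approx - 127.37 i$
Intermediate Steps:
$W = i \sqrt{6}$ ($W = \sqrt{-6} = i \sqrt{6} \approx 2.4495 i$)
$\left(6 \left(-2 - 5\right) - 10\right) W = \left(6 \left(-2 - 5\right) - 10\right) i \sqrt{6} = \left(6 \left(-7\right) - 10\right) i \sqrt{6} = \left(-42 - 10\right) i \sqrt{6} = - 52 i \sqrt{6}$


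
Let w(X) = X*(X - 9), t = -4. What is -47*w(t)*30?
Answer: -73320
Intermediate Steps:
w(X) = X*(-9 + X)
-47*w(t)*30 = -(-188)*(-9 - 4)*30 = -(-188)*(-13)*30 = -47*52*30 = -2444*30 = -73320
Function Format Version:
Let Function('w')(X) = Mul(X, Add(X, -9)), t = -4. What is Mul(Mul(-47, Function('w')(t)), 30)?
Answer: -73320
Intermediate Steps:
Function('w')(X) = Mul(X, Add(-9, X))
Mul(Mul(-47, Function('w')(t)), 30) = Mul(Mul(-47, Mul(-4, Add(-9, -4))), 30) = Mul(Mul(-47, Mul(-4, -13)), 30) = Mul(Mul(-47, 52), 30) = Mul(-2444, 30) = -73320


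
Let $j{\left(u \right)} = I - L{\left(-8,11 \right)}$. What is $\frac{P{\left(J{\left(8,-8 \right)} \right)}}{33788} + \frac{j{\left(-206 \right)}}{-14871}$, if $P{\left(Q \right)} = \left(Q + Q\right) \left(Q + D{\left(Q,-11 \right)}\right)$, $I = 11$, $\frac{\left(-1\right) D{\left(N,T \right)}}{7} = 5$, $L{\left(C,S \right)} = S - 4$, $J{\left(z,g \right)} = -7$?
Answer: $\frac{2152249}{125615337} \approx 0.017134$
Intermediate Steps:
$L{\left(C,S \right)} = -4 + S$
$D{\left(N,T \right)} = -35$ ($D{\left(N,T \right)} = \left(-7\right) 5 = -35$)
$j{\left(u \right)} = 4$ ($j{\left(u \right)} = 11 - \left(-4 + 11\right) = 11 - 7 = 4$)
$P{\left(Q \right)} = 2 Q \left(-35 + Q\right)$ ($P{\left(Q \right)} = \left(Q + Q\right) \left(Q - 35\right) = 2 Q \left(-35 + Q\right)$)
$\frac{P{\left(J{\left(8,-8 \right)} \right)}}{33788} + \frac{j{\left(-206 \right)}}{-14871} = \frac{2 \left(-7\right) \left(-35 - 7\right)}{33788} + \frac{4}{-14871} = 2 \left(-7\right) \left(-42\right) \frac{1}{33788} + 4 \left(- \frac{1}{14871}\right) = 588 \cdot \frac{1}{33788} - \frac{4}{14871} = \frac{147}{8447} - \frac{4}{14871} = \frac{2152249}{125615337}$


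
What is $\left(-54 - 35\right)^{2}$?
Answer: $7921$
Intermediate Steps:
$\left(-54 - 35\right)^{2} = \left(-89\right)^{2} = 7921$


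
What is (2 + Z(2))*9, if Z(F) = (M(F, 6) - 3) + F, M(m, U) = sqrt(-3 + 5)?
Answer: 9 + 9*sqrt(2) ≈ 21.728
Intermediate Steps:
M(m, U) = sqrt(2)
Z(F) = -3 + F + sqrt(2) (Z(F) = (sqrt(2) - 3) + F = (-3 + sqrt(2)) + F = -3 + F + sqrt(2))
(2 + Z(2))*9 = (2 + (-3 + 2 + sqrt(2)))*9 = (2 + (-1 + sqrt(2)))*9 = (1 + sqrt(2))*9 = 9 + 9*sqrt(2)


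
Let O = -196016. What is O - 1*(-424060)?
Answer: 228044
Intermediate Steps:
O - 1*(-424060) = -196016 - 1*(-424060) = -196016 + 424060 = 228044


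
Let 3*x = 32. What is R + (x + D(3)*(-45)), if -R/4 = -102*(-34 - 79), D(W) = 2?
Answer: -138550/3 ≈ -46183.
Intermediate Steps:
x = 32/3 (x = (⅓)*32 = 32/3 ≈ 10.667)
R = -46104 (R = -(-408)*(-34 - 79) = -(-408)*(-113) = -4*11526 = -46104)
R + (x + D(3)*(-45)) = -46104 + (32/3 + 2*(-45)) = -46104 + (32/3 - 90) = -46104 - 238/3 = -138550/3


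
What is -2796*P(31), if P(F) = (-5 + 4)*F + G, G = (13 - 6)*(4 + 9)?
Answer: -167760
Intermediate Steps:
G = 91 (G = 7*13 = 91)
P(F) = 91 - F (P(F) = (-5 + 4)*F + 91 = -F + 91 = 91 - F)
-2796*P(31) = -2796*(91 - 1*31) = -2796*(91 - 31) = -2796*60 = -167760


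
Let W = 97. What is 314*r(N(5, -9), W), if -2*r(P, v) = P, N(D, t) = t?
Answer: 1413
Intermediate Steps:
r(P, v) = -P/2
314*r(N(5, -9), W) = 314*(-½*(-9)) = 314*(9/2) = 1413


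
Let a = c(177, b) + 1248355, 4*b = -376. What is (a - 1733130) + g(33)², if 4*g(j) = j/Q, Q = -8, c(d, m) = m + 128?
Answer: -496373695/1024 ≈ -4.8474e+5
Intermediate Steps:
b = -94 (b = (¼)*(-376) = -94)
c(d, m) = 128 + m
g(j) = -j/32 (g(j) = (j/(-8))/4 = (j*(-⅛))/4 = (-j/8)/4 = -j/32)
a = 1248389 (a = (128 - 94) + 1248355 = 34 + 1248355 = 1248389)
(a - 1733130) + g(33)² = (1248389 - 1733130) + (-1/32*33)² = -484741 + (-33/32)² = -484741 + 1089/1024 = -496373695/1024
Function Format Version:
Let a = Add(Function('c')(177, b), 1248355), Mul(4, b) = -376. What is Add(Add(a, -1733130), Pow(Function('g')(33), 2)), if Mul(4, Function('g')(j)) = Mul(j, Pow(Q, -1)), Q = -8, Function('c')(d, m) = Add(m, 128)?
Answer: Rational(-496373695, 1024) ≈ -4.8474e+5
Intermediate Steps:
b = -94 (b = Mul(Rational(1, 4), -376) = -94)
Function('c')(d, m) = Add(128, m)
Function('g')(j) = Mul(Rational(-1, 32), j) (Function('g')(j) = Mul(Rational(1, 4), Mul(j, Pow(-8, -1))) = Mul(Rational(1, 4), Mul(j, Rational(-1, 8))) = Mul(Rational(1, 4), Mul(Rational(-1, 8), j)) = Mul(Rational(-1, 32), j))
a = 1248389 (a = Add(Add(128, -94), 1248355) = Add(34, 1248355) = 1248389)
Add(Add(a, -1733130), Pow(Function('g')(33), 2)) = Add(Add(1248389, -1733130), Pow(Mul(Rational(-1, 32), 33), 2)) = Add(-484741, Pow(Rational(-33, 32), 2)) = Add(-484741, Rational(1089, 1024)) = Rational(-496373695, 1024)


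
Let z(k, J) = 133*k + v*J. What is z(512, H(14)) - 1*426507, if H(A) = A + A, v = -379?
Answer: -369023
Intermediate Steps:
H(A) = 2*A
z(k, J) = -379*J + 133*k (z(k, J) = 133*k - 379*J = -379*J + 133*k)
z(512, H(14)) - 1*426507 = (-758*14 + 133*512) - 1*426507 = (-379*28 + 68096) - 426507 = (-10612 + 68096) - 426507 = 57484 - 426507 = -369023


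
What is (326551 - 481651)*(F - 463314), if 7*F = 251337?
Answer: 464037641100/7 ≈ 6.6291e+10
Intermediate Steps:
F = 251337/7 (F = (⅐)*251337 = 251337/7 ≈ 35905.)
(326551 - 481651)*(F - 463314) = (326551 - 481651)*(251337/7 - 463314) = -155100*(-2991861/7) = 464037641100/7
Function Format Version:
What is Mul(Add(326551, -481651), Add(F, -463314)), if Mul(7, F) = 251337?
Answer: Rational(464037641100, 7) ≈ 6.6291e+10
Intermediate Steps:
F = Rational(251337, 7) (F = Mul(Rational(1, 7), 251337) = Rational(251337, 7) ≈ 35905.)
Mul(Add(326551, -481651), Add(F, -463314)) = Mul(Add(326551, -481651), Add(Rational(251337, 7), -463314)) = Mul(-155100, Rational(-2991861, 7)) = Rational(464037641100, 7)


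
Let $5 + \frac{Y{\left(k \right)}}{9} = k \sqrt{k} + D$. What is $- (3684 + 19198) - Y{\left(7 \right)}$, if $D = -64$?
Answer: $-22261 - 63 \sqrt{7} \approx -22428.0$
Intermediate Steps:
$Y{\left(k \right)} = -621 + 9 k^{\frac{3}{2}}$ ($Y{\left(k \right)} = -45 + 9 \left(k \sqrt{k} - 64\right) = -45 + 9 \left(k^{\frac{3}{2}} - 64\right) = -45 + 9 \left(-64 + k^{\frac{3}{2}}\right) = -45 + \left(-576 + 9 k^{\frac{3}{2}}\right) = -621 + 9 k^{\frac{3}{2}}$)
$- (3684 + 19198) - Y{\left(7 \right)} = - (3684 + 19198) - \left(-621 + 9 \cdot 7^{\frac{3}{2}}\right) = \left(-1\right) 22882 - \left(-621 + 9 \cdot 7 \sqrt{7}\right) = -22882 - \left(-621 + 63 \sqrt{7}\right) = -22882 + \left(621 - 63 \sqrt{7}\right) = -22261 - 63 \sqrt{7}$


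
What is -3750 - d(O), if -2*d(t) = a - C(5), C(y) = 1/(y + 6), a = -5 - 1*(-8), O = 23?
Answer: -41234/11 ≈ -3748.5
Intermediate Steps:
a = 3 (a = -5 + 8 = 3)
C(y) = 1/(6 + y)
d(t) = -16/11 (d(t) = -(3 - 1/(6 + 5))/2 = -(3 - 1/11)/2 = -1/2*32/11 = -16/11)
-3750 - d(O) = -3750 - 1*(-16/11) = -3750 + 16/11 = -41234/11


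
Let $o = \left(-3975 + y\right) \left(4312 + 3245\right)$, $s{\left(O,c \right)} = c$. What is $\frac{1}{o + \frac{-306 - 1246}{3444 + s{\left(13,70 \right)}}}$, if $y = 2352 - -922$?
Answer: $- \frac{1757}{9307632725} \approx -1.8877 \cdot 10^{-7}$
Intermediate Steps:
$y = 3274$ ($y = 2352 + 922 = 3274$)
$o = -5297457$ ($o = \left(-3975 + 3274\right) \left(4312 + 3245\right) = \left(-701\right) 7557 = -5297457$)
$\frac{1}{o + \frac{-306 - 1246}{3444 + s{\left(13,70 \right)}}} = \frac{1}{-5297457 + \frac{-306 - 1246}{3444 + 70}} = \frac{1}{-5297457 - \frac{1552}{3514}} = \frac{1}{-5297457 - \frac{776}{1757}} = \frac{1}{- \frac{9307632725}{1757}} = - \frac{1757}{9307632725}$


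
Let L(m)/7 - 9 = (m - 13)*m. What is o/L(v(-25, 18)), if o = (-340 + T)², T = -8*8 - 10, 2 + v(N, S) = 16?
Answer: 7452/7 ≈ 1064.6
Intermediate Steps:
v(N, S) = 14 (v(N, S) = -2 + 16 = 14)
T = -74 (T = -64 - 10 = -74)
L(m) = 63 + 7*m*(-13 + m) (L(m) = 63 + 7*((m - 13)*m) = 63 + 7*((-13 + m)*m) = 63 + 7*(m*(-13 + m)) = 63 + 7*m*(-13 + m))
o = 171396 (o = (-340 - 74)² = (-414)² = 171396)
o/L(v(-25, 18)) = 171396/(63 - 91*14 + 7*14²) = 171396/(63 - 1274 + 7*196) = 171396/(63 - 1274 + 1372) = 171396/161 = 171396*(1/161) = 7452/7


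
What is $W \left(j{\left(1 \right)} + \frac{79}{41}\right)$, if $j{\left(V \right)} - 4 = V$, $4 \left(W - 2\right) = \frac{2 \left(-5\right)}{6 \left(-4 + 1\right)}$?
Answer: $\frac{5467}{369} \approx 14.816$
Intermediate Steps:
$W = \frac{77}{36}$ ($W = 2 + \frac{2 \left(-5\right) \frac{1}{6 \left(-4 + 1\right)}}{4} = 2 + \frac{\left(-10\right) \frac{1}{6 \left(-3\right)}}{4} = 2 + \frac{\left(-10\right) \frac{1}{-18}}{4} = 2 + \frac{\left(-10\right) \left(- \frac{1}{18}\right)}{4} = 2 + \frac{1}{4} \cdot \frac{5}{9} = 2 + \frac{5}{36} = \frac{77}{36} \approx 2.1389$)
$j{\left(V \right)} = 4 + V$
$W \left(j{\left(1 \right)} + \frac{79}{41}\right) = \frac{77 \left(\left(4 + 1\right) + \frac{79}{41}\right)}{36} = \frac{77 \left(5 + 79 \cdot \frac{1}{41}\right)}{36} = \frac{77 \left(5 + \frac{79}{41}\right)}{36} = \frac{77}{36} \cdot \frac{284}{41} = \frac{5467}{369}$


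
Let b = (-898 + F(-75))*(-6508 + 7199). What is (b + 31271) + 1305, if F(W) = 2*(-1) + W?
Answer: -641149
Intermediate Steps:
F(W) = -2 + W
b = -673725 (b = (-898 + (-2 - 75))*(-6508 + 7199) = (-898 - 77)*691 = -975*691 = -673725)
(b + 31271) + 1305 = (-673725 + 31271) + 1305 = -642454 + 1305 = -641149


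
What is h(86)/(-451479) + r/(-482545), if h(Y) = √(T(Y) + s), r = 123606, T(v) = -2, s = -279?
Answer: -17658/68935 - I*√281/451479 ≈ -0.25615 - 3.7129e-5*I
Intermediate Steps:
h(Y) = I*√281 (h(Y) = √(-2 - 279) = √(-281) = I*√281)
h(86)/(-451479) + r/(-482545) = (I*√281)/(-451479) + 123606/(-482545) = (I*√281)*(-1/451479) + 123606*(-1/482545) = -I*√281/451479 - 17658/68935 = -17658/68935 - I*√281/451479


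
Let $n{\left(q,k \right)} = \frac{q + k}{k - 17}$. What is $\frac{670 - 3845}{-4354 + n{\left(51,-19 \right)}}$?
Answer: $\frac{28575}{39194} \approx 0.72907$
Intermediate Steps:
$n{\left(q,k \right)} = \frac{k + q}{-17 + k}$
$\frac{670 - 3845}{-4354 + n{\left(51,-19 \right)}} = \frac{670 - 3845}{-4354 + \frac{-19 + 51}{-17 - 19}} = - \frac{3175}{-4354 + \frac{1}{-36} \cdot 32} = - \frac{3175}{-4354 - \frac{8}{9}} = - \frac{3175}{- \frac{39194}{9}} = \left(-3175\right) \left(- \frac{9}{39194}\right) = \frac{28575}{39194}$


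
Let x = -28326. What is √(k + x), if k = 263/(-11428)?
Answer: I*√924838872887/5714 ≈ 168.3*I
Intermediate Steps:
k = -263/11428 (k = 263*(-1/11428) = -263/11428 ≈ -0.023014)
√(k + x) = √(-263/11428 - 28326) = √(-323709791/11428) = I*√924838872887/5714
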